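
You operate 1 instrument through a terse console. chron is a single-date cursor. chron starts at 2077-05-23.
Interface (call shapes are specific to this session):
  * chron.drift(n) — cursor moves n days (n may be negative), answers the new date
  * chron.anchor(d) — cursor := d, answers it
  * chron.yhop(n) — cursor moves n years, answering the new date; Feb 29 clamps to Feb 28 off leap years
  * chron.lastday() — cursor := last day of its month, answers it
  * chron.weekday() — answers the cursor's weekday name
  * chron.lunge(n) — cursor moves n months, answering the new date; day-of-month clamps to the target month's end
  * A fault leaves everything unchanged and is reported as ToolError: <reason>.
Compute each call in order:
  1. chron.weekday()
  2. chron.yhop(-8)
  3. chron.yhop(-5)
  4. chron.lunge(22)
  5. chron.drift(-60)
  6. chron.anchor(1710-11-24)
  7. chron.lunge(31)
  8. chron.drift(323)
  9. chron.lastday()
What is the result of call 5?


→ weekday()
← Sunday
→ yhop(n→-8)
← 2069-05-23
→ yhop(n→-5)
← 2064-05-23
→ lunge(n→22)
← 2066-03-23
→ drift(n→-60)
← 2066-01-22
→ anchor(d→1710-11-24)
← 1710-11-24
→ lunge(n→31)
← 1713-06-24
→ drift(n→323)
← 1714-05-13
→ lastday()
← 1714-05-31

Answer: 2066-01-22


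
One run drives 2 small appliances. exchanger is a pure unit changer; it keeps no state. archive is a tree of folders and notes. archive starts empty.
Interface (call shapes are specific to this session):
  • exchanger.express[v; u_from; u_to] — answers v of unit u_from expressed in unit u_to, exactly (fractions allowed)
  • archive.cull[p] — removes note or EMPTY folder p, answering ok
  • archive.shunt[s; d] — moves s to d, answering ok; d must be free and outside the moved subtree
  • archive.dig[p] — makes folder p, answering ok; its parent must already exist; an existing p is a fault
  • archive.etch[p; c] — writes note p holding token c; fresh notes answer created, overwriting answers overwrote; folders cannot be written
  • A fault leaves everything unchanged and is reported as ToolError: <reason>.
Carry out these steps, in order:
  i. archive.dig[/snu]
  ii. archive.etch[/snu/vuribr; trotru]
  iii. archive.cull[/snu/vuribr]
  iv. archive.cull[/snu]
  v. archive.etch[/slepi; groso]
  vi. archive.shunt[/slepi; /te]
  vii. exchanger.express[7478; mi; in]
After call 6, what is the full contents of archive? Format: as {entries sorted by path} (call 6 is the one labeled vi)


$ archive.dig p=/snu
[out] ok
$ archive.etch p=/snu/vuribr c=trotru
[out] created
$ archive.cull p=/snu/vuribr
[out] ok
$ archive.cull p=/snu
[out] ok
$ archive.etch p=/slepi c=groso
[out] created
$ archive.shunt s=/slepi d=/te
[out] ok
$ exchanger.express v=7478 u_from=mi u_to=in
[out] 473806080

Answer: {te=groso}


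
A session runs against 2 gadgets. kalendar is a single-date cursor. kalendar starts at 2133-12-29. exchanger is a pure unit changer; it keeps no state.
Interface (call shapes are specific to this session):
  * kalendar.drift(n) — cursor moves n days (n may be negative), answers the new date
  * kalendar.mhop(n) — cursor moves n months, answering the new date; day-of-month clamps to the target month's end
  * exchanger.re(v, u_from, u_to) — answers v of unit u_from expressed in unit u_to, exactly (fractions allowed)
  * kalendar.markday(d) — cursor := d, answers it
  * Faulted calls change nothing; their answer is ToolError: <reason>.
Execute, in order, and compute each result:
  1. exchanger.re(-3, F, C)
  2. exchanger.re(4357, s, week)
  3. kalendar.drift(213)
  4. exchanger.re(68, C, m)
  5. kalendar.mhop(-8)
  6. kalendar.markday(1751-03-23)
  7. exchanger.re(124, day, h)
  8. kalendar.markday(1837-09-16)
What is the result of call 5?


Answer: 2133-11-30

Derivation:
# 1. exchanger.re(-3, F, C) ~> -175/9
# 2. exchanger.re(4357, s, week) ~> 4357/604800
# 3. kalendar.drift(213) ~> 2134-07-30
# 4. exchanger.re(68, C, m) ~> ToolError: incompatible units
# 5. kalendar.mhop(-8) ~> 2133-11-30
# 6. kalendar.markday(1751-03-23) ~> 1751-03-23
# 7. exchanger.re(124, day, h) ~> 2976
# 8. kalendar.markday(1837-09-16) ~> 1837-09-16


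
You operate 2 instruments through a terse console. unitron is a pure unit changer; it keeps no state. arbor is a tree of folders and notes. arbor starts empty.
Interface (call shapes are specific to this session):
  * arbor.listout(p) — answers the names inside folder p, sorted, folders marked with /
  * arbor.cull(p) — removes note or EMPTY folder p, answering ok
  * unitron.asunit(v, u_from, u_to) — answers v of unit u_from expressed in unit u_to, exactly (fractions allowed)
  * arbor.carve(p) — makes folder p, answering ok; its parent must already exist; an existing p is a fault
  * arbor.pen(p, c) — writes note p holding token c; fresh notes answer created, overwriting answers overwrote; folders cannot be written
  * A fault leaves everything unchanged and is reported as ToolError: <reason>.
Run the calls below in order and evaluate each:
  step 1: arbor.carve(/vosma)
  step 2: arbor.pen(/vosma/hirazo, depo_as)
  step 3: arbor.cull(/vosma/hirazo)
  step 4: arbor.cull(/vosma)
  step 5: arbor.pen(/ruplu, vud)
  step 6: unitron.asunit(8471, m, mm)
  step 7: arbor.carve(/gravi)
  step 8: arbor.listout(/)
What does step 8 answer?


Act: arbor.carve[p=/vosma]
Obs: ok
Act: arbor.pen[p=/vosma/hirazo; c=depo_as]
Obs: created
Act: arbor.cull[p=/vosma/hirazo]
Obs: ok
Act: arbor.cull[p=/vosma]
Obs: ok
Act: arbor.pen[p=/ruplu; c=vud]
Obs: created
Act: unitron.asunit[v=8471; u_from=m; u_to=mm]
Obs: 8471000
Act: arbor.carve[p=/gravi]
Obs: ok
Act: arbor.listout[p=/]
Obs: [gravi/, ruplu]

Answer: [gravi/, ruplu]


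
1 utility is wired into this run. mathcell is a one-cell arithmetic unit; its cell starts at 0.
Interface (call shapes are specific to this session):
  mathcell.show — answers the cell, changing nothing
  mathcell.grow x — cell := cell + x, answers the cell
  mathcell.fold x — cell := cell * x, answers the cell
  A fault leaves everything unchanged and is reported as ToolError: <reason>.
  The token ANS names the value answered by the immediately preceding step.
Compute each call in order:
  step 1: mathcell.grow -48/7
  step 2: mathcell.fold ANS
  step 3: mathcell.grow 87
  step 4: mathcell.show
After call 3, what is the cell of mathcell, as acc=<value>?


Answer: acc=6567/49

Derivation:
% mathcell.grow x: -48/7
:: -48/7
% mathcell.fold x: ANS
:: 2304/49
% mathcell.grow x: 87
:: 6567/49
% mathcell.show
:: 6567/49


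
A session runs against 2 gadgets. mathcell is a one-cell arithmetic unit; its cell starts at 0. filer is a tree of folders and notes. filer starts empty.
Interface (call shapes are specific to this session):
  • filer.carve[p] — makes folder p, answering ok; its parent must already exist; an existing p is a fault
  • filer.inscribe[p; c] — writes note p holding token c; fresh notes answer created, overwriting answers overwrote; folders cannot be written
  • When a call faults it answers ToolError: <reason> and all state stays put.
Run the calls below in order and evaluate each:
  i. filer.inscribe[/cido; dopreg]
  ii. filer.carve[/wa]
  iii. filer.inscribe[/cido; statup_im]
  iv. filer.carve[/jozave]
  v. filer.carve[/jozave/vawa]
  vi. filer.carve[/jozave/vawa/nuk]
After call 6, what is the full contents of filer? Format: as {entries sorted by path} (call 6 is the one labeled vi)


I invoke filer.inscribe(p=/cido, c=dopreg), — result: created.
Now I run filer.carve(p=/wa), and get ok.
Then filer.inscribe(p=/cido, c=statup_im), and get overwrote.
I invoke filer.carve(p=/jozave), → ok.
I try filer.carve(p=/jozave/vawa), → ok.
Using filer.carve(p=/jozave/vawa/nuk), which returns ok.

Answer: {cido=statup_im, jozave/, jozave/vawa/, jozave/vawa/nuk/, wa/}


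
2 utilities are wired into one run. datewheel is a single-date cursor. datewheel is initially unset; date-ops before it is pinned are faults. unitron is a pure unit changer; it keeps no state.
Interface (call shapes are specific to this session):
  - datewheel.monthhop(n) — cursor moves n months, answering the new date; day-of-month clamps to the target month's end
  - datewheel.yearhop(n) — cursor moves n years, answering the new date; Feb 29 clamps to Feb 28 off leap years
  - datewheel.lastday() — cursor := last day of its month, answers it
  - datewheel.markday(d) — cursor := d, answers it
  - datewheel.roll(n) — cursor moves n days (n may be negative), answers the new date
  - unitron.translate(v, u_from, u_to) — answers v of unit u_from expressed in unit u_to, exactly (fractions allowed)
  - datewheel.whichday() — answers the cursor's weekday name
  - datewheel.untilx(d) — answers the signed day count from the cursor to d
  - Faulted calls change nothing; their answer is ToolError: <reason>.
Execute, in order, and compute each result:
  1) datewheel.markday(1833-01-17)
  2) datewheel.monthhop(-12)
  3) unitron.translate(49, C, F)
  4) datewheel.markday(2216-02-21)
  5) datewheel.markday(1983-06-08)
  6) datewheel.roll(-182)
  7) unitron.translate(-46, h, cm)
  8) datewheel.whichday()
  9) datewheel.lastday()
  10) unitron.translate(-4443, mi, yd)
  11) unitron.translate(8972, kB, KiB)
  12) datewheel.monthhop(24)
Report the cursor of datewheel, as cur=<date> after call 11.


Answer: cur=1982-12-31

Derivation:
[in] datewheel.markday d=1833-01-17
:: 1833-01-17
[in] datewheel.monthhop n=-12
:: 1832-01-17
[in] unitron.translate v=49 u_from=C u_to=F
:: 601/5
[in] datewheel.markday d=2216-02-21
:: 2216-02-21
[in] datewheel.markday d=1983-06-08
:: 1983-06-08
[in] datewheel.roll n=-182
:: 1982-12-08
[in] unitron.translate v=-46 u_from=h u_to=cm
:: ToolError: incompatible units
[in] datewheel.whichday
:: Wednesday
[in] datewheel.lastday
:: 1982-12-31
[in] unitron.translate v=-4443 u_from=mi u_to=yd
:: -7819680
[in] unitron.translate v=8972 u_from=kB u_to=KiB
:: 280375/32
[in] datewheel.monthhop n=24
:: 1984-12-31


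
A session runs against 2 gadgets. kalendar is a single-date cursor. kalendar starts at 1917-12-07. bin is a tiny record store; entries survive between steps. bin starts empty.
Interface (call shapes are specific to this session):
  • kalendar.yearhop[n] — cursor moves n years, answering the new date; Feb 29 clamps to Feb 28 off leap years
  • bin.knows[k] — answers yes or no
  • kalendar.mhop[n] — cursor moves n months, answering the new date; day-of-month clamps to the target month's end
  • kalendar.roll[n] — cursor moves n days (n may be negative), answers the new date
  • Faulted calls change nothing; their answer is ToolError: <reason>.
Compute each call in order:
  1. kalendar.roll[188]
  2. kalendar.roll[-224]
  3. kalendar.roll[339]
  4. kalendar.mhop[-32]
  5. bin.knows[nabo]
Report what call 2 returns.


>>> roll n→188
  1918-06-13
>>> roll n→-224
  1917-11-01
>>> roll n→339
  1918-10-06
>>> mhop n→-32
  1916-02-06
>>> knows k→nabo
  no

Answer: 1917-11-01


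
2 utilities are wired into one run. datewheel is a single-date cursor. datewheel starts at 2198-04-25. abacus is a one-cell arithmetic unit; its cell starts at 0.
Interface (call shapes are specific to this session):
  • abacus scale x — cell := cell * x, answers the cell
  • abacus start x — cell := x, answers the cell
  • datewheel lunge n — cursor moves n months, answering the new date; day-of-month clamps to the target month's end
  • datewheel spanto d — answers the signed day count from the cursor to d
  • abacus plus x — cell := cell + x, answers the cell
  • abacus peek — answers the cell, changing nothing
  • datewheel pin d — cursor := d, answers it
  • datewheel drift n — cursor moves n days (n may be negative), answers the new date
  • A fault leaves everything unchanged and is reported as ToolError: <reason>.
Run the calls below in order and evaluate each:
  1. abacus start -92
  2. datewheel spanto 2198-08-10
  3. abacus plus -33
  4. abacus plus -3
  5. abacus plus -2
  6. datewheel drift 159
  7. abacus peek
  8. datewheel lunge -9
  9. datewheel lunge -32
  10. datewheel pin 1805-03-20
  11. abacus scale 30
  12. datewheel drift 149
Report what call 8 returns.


>> abacus start(x=-92)
<< -92
>> datewheel spanto(d=2198-08-10)
<< 107
>> abacus plus(x=-33)
<< -125
>> abacus plus(x=-3)
<< -128
>> abacus plus(x=-2)
<< -130
>> datewheel drift(n=159)
<< 2198-10-01
>> abacus peek()
<< -130
>> datewheel lunge(n=-9)
<< 2198-01-01
>> datewheel lunge(n=-32)
<< 2195-05-01
>> datewheel pin(d=1805-03-20)
<< 1805-03-20
>> abacus scale(x=30)
<< -3900
>> datewheel drift(n=149)
<< 1805-08-16

Answer: 2198-01-01


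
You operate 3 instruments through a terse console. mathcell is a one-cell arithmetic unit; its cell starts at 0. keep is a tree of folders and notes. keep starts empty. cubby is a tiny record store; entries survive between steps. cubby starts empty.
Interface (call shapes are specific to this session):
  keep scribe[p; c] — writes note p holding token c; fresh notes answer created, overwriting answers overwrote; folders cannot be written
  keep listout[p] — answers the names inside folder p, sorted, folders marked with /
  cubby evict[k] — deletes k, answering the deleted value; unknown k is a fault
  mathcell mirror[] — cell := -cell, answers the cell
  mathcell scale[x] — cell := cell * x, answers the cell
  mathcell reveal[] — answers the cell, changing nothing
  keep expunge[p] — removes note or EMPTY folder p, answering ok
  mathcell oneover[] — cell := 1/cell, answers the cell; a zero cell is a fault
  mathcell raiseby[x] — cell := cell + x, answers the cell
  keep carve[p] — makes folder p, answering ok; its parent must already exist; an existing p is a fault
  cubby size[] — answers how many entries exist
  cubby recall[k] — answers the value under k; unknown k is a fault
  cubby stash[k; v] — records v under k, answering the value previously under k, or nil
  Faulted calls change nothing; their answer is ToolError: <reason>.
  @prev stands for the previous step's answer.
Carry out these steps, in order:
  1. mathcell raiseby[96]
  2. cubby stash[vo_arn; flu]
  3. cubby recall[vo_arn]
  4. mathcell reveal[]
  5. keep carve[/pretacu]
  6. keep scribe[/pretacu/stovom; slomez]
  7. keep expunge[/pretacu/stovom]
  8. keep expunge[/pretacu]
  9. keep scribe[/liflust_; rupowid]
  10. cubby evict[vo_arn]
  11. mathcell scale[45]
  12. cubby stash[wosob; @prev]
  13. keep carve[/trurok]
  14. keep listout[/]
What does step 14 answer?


Answer: [liflust_, trurok/]

Derivation:
>>> mathcell raiseby x: 96
= 96
>>> cubby stash k: vo_arn v: flu
= nil
>>> cubby recall k: vo_arn
= flu
>>> mathcell reveal
= 96
>>> keep carve p: /pretacu
= ok
>>> keep scribe p: /pretacu/stovom c: slomez
= created
>>> keep expunge p: /pretacu/stovom
= ok
>>> keep expunge p: /pretacu
= ok
>>> keep scribe p: /liflust_ c: rupowid
= created
>>> cubby evict k: vo_arn
= flu
>>> mathcell scale x: 45
= 4320
>>> cubby stash k: wosob v: @prev
= nil
>>> keep carve p: /trurok
= ok
>>> keep listout p: /
= [liflust_, trurok/]


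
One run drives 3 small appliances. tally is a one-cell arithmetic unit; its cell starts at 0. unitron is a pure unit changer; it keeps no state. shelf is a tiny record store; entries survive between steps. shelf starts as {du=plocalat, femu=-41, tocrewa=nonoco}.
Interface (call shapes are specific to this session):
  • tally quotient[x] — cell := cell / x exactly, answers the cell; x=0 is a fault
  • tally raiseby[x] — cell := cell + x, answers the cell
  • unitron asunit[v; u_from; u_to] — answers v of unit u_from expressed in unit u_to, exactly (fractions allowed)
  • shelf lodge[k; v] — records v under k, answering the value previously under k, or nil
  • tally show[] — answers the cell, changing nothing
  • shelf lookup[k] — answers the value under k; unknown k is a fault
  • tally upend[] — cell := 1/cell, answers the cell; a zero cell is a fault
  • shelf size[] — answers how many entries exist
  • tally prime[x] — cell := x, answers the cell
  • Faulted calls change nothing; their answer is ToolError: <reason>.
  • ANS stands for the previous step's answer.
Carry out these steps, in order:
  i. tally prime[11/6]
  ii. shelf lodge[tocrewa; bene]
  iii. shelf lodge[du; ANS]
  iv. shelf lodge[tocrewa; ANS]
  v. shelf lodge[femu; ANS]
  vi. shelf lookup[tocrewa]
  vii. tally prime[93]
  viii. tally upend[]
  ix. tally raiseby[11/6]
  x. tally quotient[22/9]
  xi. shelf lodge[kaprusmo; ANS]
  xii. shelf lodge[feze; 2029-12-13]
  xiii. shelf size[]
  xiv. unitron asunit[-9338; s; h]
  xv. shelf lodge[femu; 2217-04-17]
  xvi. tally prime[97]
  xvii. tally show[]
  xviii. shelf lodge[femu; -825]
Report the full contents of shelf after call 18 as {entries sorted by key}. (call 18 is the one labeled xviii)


CALL tally prime[x='11/6']
RET  11/6
CALL shelf lodge[k='tocrewa'; v='bene']
RET  nonoco
CALL shelf lodge[k='du'; v='ANS']
RET  plocalat
CALL shelf lodge[k='tocrewa'; v='ANS']
RET  bene
CALL shelf lodge[k='femu'; v='ANS']
RET  -41
CALL shelf lookup[k='tocrewa']
RET  plocalat
CALL tally prime[x='93']
RET  93
CALL tally upend[]
RET  1/93
CALL tally raiseby[x='11/6']
RET  343/186
CALL tally quotient[x='22/9']
RET  1029/1364
CALL shelf lodge[k='kaprusmo'; v='ANS']
RET  nil
CALL shelf lodge[k='feze'; v='2029-12-13']
RET  nil
CALL shelf size[]
RET  5
CALL unitron asunit[v='-9338'; u_from='s'; u_to='h']
RET  -4669/1800
CALL shelf lodge[k='femu'; v='2217-04-17']
RET  bene
CALL tally prime[x='97']
RET  97
CALL tally show[]
RET  97
CALL shelf lodge[k='femu'; v='-825']
RET  2217-04-17

Answer: {du=nonoco, femu=-825, feze=2029-12-13, kaprusmo=1029/1364, tocrewa=plocalat}


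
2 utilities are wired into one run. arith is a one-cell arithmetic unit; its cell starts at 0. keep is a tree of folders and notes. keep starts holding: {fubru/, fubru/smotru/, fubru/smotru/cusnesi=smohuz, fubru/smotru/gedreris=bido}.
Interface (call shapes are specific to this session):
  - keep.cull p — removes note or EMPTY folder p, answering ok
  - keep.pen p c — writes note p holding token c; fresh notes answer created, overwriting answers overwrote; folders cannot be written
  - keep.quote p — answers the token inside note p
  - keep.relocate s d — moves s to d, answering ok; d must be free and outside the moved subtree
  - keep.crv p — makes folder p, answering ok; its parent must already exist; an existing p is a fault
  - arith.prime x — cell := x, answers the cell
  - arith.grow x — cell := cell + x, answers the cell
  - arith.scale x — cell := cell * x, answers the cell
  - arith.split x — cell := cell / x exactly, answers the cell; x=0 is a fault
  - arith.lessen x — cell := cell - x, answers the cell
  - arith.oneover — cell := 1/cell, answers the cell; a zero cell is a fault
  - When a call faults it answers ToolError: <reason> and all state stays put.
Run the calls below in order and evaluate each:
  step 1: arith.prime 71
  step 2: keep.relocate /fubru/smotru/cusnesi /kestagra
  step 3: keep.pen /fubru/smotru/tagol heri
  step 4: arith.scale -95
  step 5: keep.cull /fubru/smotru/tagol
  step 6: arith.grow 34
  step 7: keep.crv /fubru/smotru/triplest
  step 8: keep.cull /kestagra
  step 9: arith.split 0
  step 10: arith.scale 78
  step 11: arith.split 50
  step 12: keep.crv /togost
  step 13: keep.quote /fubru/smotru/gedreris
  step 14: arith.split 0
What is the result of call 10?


Calling prime on 71, yielding 71.
Next I call relocate on /fubru/smotru/cusnesi, /kestagra: ok.
Invoking pen on /fubru/smotru/tagol, heri, giving created.
Invoking scale on -95, → -6745.
Using cull on /fubru/smotru/tagol, → ok.
Now I run grow on 34, and see -6711.
I call crv on /fubru/smotru/triplest, — result: ok.
Using cull on /kestagra, and get ok.
I try split on 0, — result: ToolError: division by zero.
I try scale on 78, and see -523458.
Using split on 50, — result: -261729/25.
I use crv on /togost, giving ok.
Then quote on /fubru/smotru/gedreris, and see bido.
Calling split on 0, and see ToolError: division by zero.

Answer: -523458


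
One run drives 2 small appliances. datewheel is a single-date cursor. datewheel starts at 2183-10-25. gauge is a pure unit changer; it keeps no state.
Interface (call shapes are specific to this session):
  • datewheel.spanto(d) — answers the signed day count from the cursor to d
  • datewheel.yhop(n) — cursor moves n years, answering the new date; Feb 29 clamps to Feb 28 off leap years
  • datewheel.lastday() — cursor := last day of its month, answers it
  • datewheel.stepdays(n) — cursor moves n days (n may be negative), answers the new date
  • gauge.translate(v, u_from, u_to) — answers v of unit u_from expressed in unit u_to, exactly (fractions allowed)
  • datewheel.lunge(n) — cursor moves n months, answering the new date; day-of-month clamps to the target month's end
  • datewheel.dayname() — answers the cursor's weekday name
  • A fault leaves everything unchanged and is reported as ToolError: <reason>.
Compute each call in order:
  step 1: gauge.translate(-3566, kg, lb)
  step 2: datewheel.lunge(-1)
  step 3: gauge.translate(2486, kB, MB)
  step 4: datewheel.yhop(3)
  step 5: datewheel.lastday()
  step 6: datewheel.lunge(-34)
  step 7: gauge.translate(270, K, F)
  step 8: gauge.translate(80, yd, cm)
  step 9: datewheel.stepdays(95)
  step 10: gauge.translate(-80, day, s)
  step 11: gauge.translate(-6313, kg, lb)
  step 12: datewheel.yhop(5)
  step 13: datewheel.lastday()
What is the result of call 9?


Answer: 2184-03-04

Derivation:
I run translate using v: -3566, u_from: kg, u_to: lb, and observe -356600000000/45359237.
Invoking lunge using n: -1, and observe 2183-09-25.
I try translate using v: 2486, u_from: kB, u_to: MB, which returns 1243/500.
Next I call yhop using n: 3, → 2186-09-25.
Then lastday, and get 2186-09-30.
I call lunge using n: -34, yielding 2183-11-30.
Next I call translate using v: 270, u_from: K, u_to: F: 2633/100.
I use translate using v: 80, u_from: yd, u_to: cm: 36576/5.
I call stepdays using n: 95, — result: 2184-03-04.
Using translate using v: -80, u_from: day, u_to: s, — result: -6912000.
Using translate using v: -6313, u_from: kg, u_to: lb, and observe -631300000000/45359237.
I run yhop using n: 5, — result: 2189-03-04.
Using lastday, and observe 2189-03-31.


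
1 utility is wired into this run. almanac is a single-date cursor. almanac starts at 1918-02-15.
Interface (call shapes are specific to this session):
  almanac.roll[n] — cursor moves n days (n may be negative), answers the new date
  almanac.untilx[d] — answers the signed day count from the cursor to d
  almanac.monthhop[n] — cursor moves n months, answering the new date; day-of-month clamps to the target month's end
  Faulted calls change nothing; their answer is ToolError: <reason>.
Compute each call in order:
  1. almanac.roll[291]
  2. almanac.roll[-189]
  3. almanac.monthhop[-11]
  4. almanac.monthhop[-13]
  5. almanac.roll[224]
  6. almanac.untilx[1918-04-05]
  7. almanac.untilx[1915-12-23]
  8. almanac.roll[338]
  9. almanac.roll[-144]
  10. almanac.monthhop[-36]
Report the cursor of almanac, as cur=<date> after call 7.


Answer: cur=1917-01-07

Derivation:
Do: almanac.roll[n→291]
See: 1918-12-03
Do: almanac.roll[n→-189]
See: 1918-05-28
Do: almanac.monthhop[n→-11]
See: 1917-06-28
Do: almanac.monthhop[n→-13]
See: 1916-05-28
Do: almanac.roll[n→224]
See: 1917-01-07
Do: almanac.untilx[d→1918-04-05]
See: 453
Do: almanac.untilx[d→1915-12-23]
See: -381
Do: almanac.roll[n→338]
See: 1917-12-11
Do: almanac.roll[n→-144]
See: 1917-07-20
Do: almanac.monthhop[n→-36]
See: 1914-07-20


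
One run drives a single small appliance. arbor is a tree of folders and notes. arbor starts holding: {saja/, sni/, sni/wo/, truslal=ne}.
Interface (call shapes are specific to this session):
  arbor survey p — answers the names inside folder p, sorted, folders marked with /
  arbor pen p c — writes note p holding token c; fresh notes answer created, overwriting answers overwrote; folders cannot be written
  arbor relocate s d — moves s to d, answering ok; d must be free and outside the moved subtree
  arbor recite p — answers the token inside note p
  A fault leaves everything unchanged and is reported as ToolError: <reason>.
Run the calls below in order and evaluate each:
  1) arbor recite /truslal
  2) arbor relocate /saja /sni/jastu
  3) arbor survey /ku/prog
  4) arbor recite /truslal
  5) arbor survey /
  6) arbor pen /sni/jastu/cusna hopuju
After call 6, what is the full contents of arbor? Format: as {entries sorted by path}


CALL arbor recite[p='/truslal']
RET  ne
CALL arbor relocate[s='/saja'; d='/sni/jastu']
RET  ok
CALL arbor survey[p='/ku/prog']
RET  ToolError: not found
CALL arbor recite[p='/truslal']
RET  ne
CALL arbor survey[p='/']
RET  [sni/, truslal]
CALL arbor pen[p='/sni/jastu/cusna'; c='hopuju']
RET  created

Answer: {sni/, sni/jastu/, sni/jastu/cusna=hopuju, sni/wo/, truslal=ne}


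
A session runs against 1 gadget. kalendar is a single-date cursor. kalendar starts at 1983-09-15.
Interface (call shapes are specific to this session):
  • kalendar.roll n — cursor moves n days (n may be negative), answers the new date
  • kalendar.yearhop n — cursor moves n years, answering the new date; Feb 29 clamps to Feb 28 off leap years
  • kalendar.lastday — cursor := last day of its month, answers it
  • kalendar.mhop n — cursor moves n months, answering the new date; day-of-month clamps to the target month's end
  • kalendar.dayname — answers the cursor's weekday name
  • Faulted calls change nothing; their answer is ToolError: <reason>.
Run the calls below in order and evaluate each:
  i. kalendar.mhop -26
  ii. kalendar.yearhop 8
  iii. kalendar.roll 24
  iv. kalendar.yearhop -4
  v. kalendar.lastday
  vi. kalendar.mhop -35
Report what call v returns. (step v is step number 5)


$ kalendar.mhop -26
:: 1981-07-15
$ kalendar.yearhop 8
:: 1989-07-15
$ kalendar.roll 24
:: 1989-08-08
$ kalendar.yearhop -4
:: 1985-08-08
$ kalendar.lastday
:: 1985-08-31
$ kalendar.mhop -35
:: 1982-09-30

Answer: 1985-08-31


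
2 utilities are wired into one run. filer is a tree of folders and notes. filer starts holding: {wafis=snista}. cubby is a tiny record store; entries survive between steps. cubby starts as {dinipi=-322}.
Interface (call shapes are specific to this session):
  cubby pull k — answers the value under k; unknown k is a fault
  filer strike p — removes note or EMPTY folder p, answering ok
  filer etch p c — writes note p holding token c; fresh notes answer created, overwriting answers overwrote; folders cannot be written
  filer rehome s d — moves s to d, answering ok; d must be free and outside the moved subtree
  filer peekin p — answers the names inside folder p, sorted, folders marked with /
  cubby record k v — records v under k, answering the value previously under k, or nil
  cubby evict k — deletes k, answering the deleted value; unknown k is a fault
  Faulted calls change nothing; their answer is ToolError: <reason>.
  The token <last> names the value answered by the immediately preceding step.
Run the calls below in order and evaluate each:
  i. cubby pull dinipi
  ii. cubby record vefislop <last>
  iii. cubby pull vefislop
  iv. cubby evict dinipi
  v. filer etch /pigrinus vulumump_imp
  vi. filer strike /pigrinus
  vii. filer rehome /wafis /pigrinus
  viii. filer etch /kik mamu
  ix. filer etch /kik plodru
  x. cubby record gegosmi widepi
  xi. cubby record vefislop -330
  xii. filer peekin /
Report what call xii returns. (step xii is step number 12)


Answer: [kik, pigrinus]

Derivation:
% cubby pull k='dinipi'
  -322
% cubby record k='vefislop' v='<last>'
  nil
% cubby pull k='vefislop'
  -322
% cubby evict k='dinipi'
  -322
% filer etch p='/pigrinus' c='vulumump_imp'
  created
% filer strike p='/pigrinus'
  ok
% filer rehome s='/wafis' d='/pigrinus'
  ok
% filer etch p='/kik' c='mamu'
  created
% filer etch p='/kik' c='plodru'
  overwrote
% cubby record k='gegosmi' v='widepi'
  nil
% cubby record k='vefislop' v='-330'
  -322
% filer peekin p='/'
  [kik, pigrinus]


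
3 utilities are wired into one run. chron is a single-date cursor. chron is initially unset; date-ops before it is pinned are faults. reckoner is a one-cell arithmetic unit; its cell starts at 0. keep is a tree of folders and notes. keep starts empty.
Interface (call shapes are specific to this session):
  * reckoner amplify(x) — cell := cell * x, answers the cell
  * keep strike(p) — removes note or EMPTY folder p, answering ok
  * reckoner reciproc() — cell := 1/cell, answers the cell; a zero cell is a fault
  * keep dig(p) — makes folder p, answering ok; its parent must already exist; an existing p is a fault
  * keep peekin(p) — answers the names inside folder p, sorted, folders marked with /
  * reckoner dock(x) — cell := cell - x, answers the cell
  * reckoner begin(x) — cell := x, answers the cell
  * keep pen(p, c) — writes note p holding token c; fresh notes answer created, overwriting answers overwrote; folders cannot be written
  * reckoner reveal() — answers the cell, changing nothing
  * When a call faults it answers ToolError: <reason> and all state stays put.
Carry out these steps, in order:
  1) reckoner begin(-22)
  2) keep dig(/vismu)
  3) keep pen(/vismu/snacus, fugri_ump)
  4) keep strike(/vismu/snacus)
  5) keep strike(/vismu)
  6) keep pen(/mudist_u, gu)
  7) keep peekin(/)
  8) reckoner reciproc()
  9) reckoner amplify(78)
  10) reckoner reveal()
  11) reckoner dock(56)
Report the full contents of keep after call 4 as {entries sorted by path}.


// reckoner begin(x→-22) ~> -22
// keep dig(p→/vismu) ~> ok
// keep pen(p→/vismu/snacus, c→fugri_ump) ~> created
// keep strike(p→/vismu/snacus) ~> ok
// keep strike(p→/vismu) ~> ok
// keep pen(p→/mudist_u, c→gu) ~> created
// keep peekin(p→/) ~> [mudist_u]
// reckoner reciproc() ~> -1/22
// reckoner amplify(x→78) ~> -39/11
// reckoner reveal() ~> -39/11
// reckoner dock(x→56) ~> -655/11

Answer: {vismu/}


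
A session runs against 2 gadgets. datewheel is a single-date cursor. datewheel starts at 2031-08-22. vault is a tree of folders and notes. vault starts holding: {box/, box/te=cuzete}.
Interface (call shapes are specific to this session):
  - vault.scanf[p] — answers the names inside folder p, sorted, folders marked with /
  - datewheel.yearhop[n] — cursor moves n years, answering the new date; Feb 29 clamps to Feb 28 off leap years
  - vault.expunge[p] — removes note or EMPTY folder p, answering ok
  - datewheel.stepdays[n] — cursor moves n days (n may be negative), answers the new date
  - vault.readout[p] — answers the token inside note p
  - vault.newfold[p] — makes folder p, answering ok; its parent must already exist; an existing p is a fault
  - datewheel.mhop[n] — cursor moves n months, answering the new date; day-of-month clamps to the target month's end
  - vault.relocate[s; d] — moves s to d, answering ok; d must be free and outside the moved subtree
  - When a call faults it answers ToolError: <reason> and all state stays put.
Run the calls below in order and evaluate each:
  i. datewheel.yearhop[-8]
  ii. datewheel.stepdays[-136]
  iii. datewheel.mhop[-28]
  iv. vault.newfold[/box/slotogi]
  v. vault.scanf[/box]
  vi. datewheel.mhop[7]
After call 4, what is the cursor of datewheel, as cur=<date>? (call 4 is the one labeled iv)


Answer: cur=2020-12-08

Derivation:
Then datewheel.yearhop on n: -8, — result: 2023-08-22.
I invoke datewheel.stepdays on n: -136: 2023-04-08.
I try datewheel.mhop on n: -28, and see 2020-12-08.
Now I run vault.newfold on p: /box/slotogi, and observe ok.
I run vault.scanf on p: /box, giving [slotogi/, te].
I invoke datewheel.mhop on n: 7, and see 2021-07-08.


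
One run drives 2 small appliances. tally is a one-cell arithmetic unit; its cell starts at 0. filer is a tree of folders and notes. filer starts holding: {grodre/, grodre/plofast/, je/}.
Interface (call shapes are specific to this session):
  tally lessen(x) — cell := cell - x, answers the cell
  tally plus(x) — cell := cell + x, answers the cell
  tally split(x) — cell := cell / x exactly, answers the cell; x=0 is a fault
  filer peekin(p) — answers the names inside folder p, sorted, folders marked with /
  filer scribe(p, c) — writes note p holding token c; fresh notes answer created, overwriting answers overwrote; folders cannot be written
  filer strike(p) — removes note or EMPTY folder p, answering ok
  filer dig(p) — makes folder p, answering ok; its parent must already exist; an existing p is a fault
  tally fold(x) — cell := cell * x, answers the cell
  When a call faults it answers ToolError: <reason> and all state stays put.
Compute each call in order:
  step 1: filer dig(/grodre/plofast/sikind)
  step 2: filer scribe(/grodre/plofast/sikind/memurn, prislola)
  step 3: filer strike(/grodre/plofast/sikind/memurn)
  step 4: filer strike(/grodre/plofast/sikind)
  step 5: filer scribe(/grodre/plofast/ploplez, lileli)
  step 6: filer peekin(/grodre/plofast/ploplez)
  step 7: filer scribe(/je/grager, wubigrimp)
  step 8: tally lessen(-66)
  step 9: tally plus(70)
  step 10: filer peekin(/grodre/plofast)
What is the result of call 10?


>> filer dig(p: /grodre/plofast/sikind)
<< ok
>> filer scribe(p: /grodre/plofast/sikind/memurn, c: prislola)
<< created
>> filer strike(p: /grodre/plofast/sikind/memurn)
<< ok
>> filer strike(p: /grodre/plofast/sikind)
<< ok
>> filer scribe(p: /grodre/plofast/ploplez, c: lileli)
<< created
>> filer peekin(p: /grodre/plofast/ploplez)
<< ToolError: not a directory
>> filer scribe(p: /je/grager, c: wubigrimp)
<< created
>> tally lessen(x: -66)
<< 66
>> tally plus(x: 70)
<< 136
>> filer peekin(p: /grodre/plofast)
<< [ploplez]

Answer: [ploplez]


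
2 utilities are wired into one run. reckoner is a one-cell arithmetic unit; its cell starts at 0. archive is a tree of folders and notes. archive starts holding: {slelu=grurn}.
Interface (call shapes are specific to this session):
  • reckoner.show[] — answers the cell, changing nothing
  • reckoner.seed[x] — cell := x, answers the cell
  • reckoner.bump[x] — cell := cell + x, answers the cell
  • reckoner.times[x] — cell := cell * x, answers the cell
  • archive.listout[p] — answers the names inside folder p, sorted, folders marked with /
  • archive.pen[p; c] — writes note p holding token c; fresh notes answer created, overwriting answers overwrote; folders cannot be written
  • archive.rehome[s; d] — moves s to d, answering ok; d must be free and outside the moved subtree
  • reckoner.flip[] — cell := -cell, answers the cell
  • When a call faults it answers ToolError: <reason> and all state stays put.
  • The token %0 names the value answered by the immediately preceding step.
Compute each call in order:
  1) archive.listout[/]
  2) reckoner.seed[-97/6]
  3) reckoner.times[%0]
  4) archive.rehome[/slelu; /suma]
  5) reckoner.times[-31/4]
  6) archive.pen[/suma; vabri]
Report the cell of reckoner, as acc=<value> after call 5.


~$ archive.listout p=/
  [slelu]
~$ reckoner.seed x=-97/6
  -97/6
~$ reckoner.times x=%0
  9409/36
~$ archive.rehome s=/slelu d=/suma
  ok
~$ reckoner.times x=-31/4
  -291679/144
~$ archive.pen p=/suma c=vabri
  overwrote

Answer: acc=-291679/144


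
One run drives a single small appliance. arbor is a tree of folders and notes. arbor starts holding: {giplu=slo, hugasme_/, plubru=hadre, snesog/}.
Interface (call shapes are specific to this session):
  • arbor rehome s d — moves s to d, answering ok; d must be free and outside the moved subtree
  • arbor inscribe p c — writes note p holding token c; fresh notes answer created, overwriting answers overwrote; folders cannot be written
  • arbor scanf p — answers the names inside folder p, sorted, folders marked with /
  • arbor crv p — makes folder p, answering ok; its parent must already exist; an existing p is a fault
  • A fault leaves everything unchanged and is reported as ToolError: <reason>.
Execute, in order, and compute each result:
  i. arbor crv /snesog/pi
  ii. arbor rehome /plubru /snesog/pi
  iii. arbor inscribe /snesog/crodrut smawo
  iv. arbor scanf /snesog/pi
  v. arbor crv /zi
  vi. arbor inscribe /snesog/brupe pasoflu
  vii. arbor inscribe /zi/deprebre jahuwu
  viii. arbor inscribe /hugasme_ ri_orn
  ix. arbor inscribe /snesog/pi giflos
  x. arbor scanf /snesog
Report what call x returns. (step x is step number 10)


Answer: [brupe, crodrut, pi/]

Derivation:
;; arbor crv(p='/snesog/pi') : ok
;; arbor rehome(s='/plubru', d='/snesog/pi') : ToolError: exists
;; arbor inscribe(p='/snesog/crodrut', c='smawo') : created
;; arbor scanf(p='/snesog/pi') : []
;; arbor crv(p='/zi') : ok
;; arbor inscribe(p='/snesog/brupe', c='pasoflu') : created
;; arbor inscribe(p='/zi/deprebre', c='jahuwu') : created
;; arbor inscribe(p='/hugasme_', c='ri_orn') : ToolError: is a directory
;; arbor inscribe(p='/snesog/pi', c='giflos') : ToolError: is a directory
;; arbor scanf(p='/snesog') : [brupe, crodrut, pi/]


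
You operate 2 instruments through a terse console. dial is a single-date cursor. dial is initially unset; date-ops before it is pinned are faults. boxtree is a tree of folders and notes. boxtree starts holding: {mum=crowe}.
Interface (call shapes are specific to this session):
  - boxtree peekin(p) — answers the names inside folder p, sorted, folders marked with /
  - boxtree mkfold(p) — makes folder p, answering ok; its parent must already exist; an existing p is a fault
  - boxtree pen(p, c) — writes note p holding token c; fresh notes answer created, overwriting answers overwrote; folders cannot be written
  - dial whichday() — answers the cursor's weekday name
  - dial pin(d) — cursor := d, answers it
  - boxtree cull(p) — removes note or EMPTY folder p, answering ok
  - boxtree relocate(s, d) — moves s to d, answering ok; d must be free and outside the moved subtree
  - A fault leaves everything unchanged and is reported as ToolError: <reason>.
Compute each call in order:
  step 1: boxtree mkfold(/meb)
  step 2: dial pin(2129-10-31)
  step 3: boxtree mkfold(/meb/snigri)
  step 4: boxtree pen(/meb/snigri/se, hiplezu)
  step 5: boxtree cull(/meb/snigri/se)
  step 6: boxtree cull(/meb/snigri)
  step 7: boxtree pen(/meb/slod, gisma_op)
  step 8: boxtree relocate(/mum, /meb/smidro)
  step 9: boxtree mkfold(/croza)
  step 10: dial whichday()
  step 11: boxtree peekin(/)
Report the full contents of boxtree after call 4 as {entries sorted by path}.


Answer: {meb/, meb/snigri/, meb/snigri/se=hiplezu, mum=crowe}

Derivation:
;; boxtree mkfold(/meb) -> ok
;; dial pin(2129-10-31) -> 2129-10-31
;; boxtree mkfold(/meb/snigri) -> ok
;; boxtree pen(/meb/snigri/se, hiplezu) -> created
;; boxtree cull(/meb/snigri/se) -> ok
;; boxtree cull(/meb/snigri) -> ok
;; boxtree pen(/meb/slod, gisma_op) -> created
;; boxtree relocate(/mum, /meb/smidro) -> ok
;; boxtree mkfold(/croza) -> ok
;; dial whichday() -> Monday
;; boxtree peekin(/) -> [croza/, meb/]


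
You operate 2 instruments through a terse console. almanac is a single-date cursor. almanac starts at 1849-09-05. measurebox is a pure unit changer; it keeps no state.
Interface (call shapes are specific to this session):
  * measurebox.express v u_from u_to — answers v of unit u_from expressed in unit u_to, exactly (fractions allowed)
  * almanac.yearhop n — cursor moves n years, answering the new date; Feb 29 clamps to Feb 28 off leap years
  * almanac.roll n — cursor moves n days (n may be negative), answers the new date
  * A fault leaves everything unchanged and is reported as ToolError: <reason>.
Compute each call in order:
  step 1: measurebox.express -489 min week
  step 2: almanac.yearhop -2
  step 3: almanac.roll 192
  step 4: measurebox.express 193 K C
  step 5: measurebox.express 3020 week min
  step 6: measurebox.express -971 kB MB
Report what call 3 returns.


;; 1. express(v: -489, u_from: min, u_to: week) ~> -163/3360
;; 2. yearhop(n: -2) ~> 1847-09-05
;; 3. roll(n: 192) ~> 1848-03-15
;; 4. express(v: 193, u_from: K, u_to: C) ~> -1603/20
;; 5. express(v: 3020, u_from: week, u_to: min) ~> 30441600
;; 6. express(v: -971, u_from: kB, u_to: MB) ~> -971/1000

Answer: 1848-03-15


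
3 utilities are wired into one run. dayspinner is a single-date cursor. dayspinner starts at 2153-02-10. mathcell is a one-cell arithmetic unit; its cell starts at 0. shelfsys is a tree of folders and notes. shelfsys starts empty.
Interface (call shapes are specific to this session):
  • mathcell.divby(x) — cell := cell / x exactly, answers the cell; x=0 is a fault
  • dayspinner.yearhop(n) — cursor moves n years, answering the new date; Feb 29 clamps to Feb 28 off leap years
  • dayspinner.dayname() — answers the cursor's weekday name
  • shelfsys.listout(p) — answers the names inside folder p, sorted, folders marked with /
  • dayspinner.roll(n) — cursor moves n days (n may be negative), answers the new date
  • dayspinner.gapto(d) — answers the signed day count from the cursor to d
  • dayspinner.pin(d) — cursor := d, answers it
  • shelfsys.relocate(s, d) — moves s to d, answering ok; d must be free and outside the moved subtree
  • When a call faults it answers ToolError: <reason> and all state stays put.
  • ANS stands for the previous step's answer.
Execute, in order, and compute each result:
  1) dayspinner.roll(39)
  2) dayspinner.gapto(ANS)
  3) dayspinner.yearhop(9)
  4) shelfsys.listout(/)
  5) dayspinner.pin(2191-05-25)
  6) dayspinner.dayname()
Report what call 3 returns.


Answer: 2162-03-21

Derivation:
→ dayspinner.roll(n=39)
← 2153-03-21
→ dayspinner.gapto(d=ANS)
← 0
→ dayspinner.yearhop(n=9)
← 2162-03-21
→ shelfsys.listout(p=/)
← []
→ dayspinner.pin(d=2191-05-25)
← 2191-05-25
→ dayspinner.dayname()
← Wednesday
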